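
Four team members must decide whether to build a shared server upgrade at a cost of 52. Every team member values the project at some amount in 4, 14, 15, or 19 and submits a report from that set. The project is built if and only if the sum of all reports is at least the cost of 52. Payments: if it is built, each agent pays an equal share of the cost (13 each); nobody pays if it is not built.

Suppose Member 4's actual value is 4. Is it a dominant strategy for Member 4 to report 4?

Check each profile of the others' reports and compare truth against every alternative report.
Others report (4, 15, 19): truth gives 0, best alternative gives -9.
Others report (4, 19, 15): truth gives 0, best alternative gives -9.
Others report (4, 19, 19): truth gives 0, best alternative gives -9.
Others report (14, 14, 14): truth gives 0, best alternative gives -9.
Others report (14, 14, 15): truth gives 0, best alternative gives -9.
Others report (14, 14, 19): truth gives 0, best alternative gives -9.
(Remaining 58 profiles checked similarly; truth is weakly best in each.)
In every case the truthful report is at least as good as any alternative, so it is a dominant strategy.

Yes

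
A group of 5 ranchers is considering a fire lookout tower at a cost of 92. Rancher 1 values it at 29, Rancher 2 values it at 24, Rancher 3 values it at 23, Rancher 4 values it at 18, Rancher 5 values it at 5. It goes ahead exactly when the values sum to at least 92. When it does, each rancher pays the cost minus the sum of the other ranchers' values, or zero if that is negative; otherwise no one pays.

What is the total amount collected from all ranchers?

66

Total value 99 ≥ cost 92, so it is built.
Rancher 1: others sum to 70; max(0, 92 - 70) = 22.
Rancher 2: others sum to 75; max(0, 92 - 75) = 17.
Rancher 3: others sum to 76; max(0, 92 - 76) = 16.
Rancher 4: others sum to 81; max(0, 92 - 81) = 11.
Rancher 5: others sum to 94; max(0, 92 - 94) = 0.
Total collected = 22 + 17 + 16 + 11 + 0 = 66.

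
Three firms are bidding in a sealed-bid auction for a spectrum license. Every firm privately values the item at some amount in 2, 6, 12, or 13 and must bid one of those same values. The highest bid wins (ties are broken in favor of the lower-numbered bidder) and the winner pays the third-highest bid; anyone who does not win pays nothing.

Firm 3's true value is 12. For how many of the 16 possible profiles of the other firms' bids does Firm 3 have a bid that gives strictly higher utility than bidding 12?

Others bid (2, 12): truth gives 0; bid 13 gives 10 > 0. Violating.
Others bid (6, 12): truth gives 0; bid 13 gives 6 > 0. Violating.
Others bid (12, 2): truth gives 0; bid 13 gives 10 > 0. Violating.
Others bid (12, 6): truth gives 0; bid 13 gives 6 > 0. Violating.
Others bid (2, 2): truth gives 10; no alternative beats it.
Others bid (2, 6): truth gives 10; no alternative beats it.
(Checking all 16 profiles: 4 have a profitable deviation, 12 do not.)

4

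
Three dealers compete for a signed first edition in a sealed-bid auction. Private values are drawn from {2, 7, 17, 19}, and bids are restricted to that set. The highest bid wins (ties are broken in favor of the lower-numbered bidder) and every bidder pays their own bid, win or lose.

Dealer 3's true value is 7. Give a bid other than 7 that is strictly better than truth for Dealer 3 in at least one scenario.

2

Suppose Dealer 1 bids 2 and Dealer 2 bids 7.
Bid 7: loses but pays 7, utility -7.
Bid 2: loses but pays 2, utility -2.
So bidding 2 beats truth here (-2 > -7).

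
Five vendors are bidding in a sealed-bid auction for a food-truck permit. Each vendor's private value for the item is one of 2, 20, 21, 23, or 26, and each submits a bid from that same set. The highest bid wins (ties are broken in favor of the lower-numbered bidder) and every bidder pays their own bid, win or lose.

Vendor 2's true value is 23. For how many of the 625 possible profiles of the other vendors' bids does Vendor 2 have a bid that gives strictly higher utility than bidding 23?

487

Others bid (2, 2, 2, 2): truth gives 0; bid 20 gives 3 > 0. Violating.
Others bid (2, 2, 2, 20): truth gives 0; bid 20 gives 3 > 0. Violating.
Others bid (2, 2, 2, 21): truth gives 0; bid 21 gives 2 > 0. Violating.
Others bid (2, 2, 2, 26): truth gives -23; bid 2 gives -2 > -23. Violating.
Others bid (2, 2, 2, 23): truth gives 0; no alternative beats it.
Others bid (2, 2, 20, 23): truth gives 0; no alternative beats it.
(Checking all 625 profiles: 487 have a profitable deviation, 138 do not.)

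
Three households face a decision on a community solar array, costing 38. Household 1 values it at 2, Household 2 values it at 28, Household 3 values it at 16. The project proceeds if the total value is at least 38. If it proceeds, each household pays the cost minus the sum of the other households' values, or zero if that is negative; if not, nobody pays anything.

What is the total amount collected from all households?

28

Total value 46 ≥ cost 38, so it is built.
Household 1: others sum to 44; max(0, 38 - 44) = 0.
Household 2: others sum to 18; max(0, 38 - 18) = 20.
Household 3: others sum to 30; max(0, 38 - 30) = 8.
Total collected = 0 + 20 + 8 = 28.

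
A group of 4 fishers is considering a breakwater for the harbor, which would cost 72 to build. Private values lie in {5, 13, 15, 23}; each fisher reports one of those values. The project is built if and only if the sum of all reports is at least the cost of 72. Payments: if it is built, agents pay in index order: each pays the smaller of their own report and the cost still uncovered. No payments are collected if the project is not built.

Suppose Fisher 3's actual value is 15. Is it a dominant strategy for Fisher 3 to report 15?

No

Consider the case where Fisher 1 reports 13, Fisher 2 reports 23 and Fisher 4 reports 23.
Truthful report 15: project built, pays 15, utility 15 - 15 = 0.
Report 13 instead: project built, pays 13, utility 15 - 13 = 2.
Since 2 > 0, reporting 13 is strictly better here, so truthful reporting is not dominant.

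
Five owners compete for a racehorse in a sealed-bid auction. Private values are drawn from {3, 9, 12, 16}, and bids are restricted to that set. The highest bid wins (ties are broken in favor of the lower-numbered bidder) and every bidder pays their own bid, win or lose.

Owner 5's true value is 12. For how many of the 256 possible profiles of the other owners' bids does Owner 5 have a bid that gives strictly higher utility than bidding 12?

241

Others bid (3, 3, 3, 3): truth gives 0; bid 9 gives 3 > 0. Violating.
Others bid (3, 3, 3, 12): truth gives -12; bid 3 gives -3 > -12. Violating.
Others bid (3, 3, 3, 16): truth gives -12; bid 3 gives -3 > -12. Violating.
Others bid (3, 3, 9, 12): truth gives -12; bid 3 gives -3 > -12. Violating.
Others bid (3, 3, 3, 9): truth gives 0; no alternative beats it.
Others bid (3, 3, 9, 3): truth gives 0; no alternative beats it.
(Checking all 256 profiles: 241 have a profitable deviation, 15 do not.)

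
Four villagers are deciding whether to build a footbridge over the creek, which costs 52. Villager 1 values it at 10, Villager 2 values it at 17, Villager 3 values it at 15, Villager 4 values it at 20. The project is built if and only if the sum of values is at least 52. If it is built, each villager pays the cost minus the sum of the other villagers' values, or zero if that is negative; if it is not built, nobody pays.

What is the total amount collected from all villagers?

22

Total value 62 ≥ cost 52, so it is built.
Villager 1: others sum to 52; max(0, 52 - 52) = 0.
Villager 2: others sum to 45; max(0, 52 - 45) = 7.
Villager 3: others sum to 47; max(0, 52 - 47) = 5.
Villager 4: others sum to 42; max(0, 52 - 42) = 10.
Total collected = 0 + 7 + 5 + 10 = 22.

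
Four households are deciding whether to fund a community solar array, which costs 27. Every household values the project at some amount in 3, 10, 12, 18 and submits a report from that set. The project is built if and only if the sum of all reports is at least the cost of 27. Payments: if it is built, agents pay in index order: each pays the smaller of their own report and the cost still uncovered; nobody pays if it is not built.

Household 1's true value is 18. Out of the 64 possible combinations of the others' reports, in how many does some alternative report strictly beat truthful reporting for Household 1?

63

Others report (3, 3, 10): truth gives 0; report 12 gives 6 > 0. Violating.
Others report (3, 3, 12): truth gives 0; report 10 gives 8 > 0. Violating.
Others report (3, 3, 18): truth gives 0; report 3 gives 15 > 0. Violating.
Others report (3, 10, 3): truth gives 0; report 12 gives 6 > 0. Violating.
Others report (3, 3, 3): truth gives 0; no alternative beats it.
(Checking all 64 profiles: 63 have a profitable deviation, 1 does not.)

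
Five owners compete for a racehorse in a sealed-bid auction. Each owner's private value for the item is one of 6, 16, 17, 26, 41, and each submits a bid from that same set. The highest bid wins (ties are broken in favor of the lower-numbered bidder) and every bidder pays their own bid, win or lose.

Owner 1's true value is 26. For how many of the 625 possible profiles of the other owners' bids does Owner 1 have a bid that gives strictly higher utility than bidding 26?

450

Others bid (6, 6, 6, 6): truth gives 0; bid 6 gives 20 > 0. Violating.
Others bid (6, 6, 6, 16): truth gives 0; bid 16 gives 10 > 0. Violating.
Others bid (6, 6, 6, 17): truth gives 0; bid 17 gives 9 > 0. Violating.
Others bid (6, 6, 6, 41): truth gives -26; bid 6 gives -6 > -26. Violating.
Others bid (6, 6, 6, 26): truth gives 0; no alternative beats it.
Others bid (6, 6, 16, 26): truth gives 0; no alternative beats it.
(Checking all 625 profiles: 450 have a profitable deviation, 175 do not.)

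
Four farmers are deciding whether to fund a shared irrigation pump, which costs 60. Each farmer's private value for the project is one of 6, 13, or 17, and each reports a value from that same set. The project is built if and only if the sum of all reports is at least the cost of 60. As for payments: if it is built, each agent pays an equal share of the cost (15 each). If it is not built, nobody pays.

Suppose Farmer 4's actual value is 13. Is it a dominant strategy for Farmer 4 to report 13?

Consider the case where Farmer 1 reports 13, Farmer 2 reports 17 and Farmer 3 reports 17.
Truthful report 13: project built, pays 15, utility 13 - 15 = -2.
Report 6 instead: project not built, utility 0.
Since 0 > -2, reporting 6 is strictly better here, so truthful reporting is not dominant.

No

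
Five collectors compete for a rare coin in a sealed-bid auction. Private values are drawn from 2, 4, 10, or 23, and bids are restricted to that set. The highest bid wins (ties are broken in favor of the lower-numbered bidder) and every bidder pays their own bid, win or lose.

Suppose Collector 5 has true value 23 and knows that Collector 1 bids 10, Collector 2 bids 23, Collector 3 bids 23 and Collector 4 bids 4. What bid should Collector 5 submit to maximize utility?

Bid 2: loses but pays 2, utility -2.
Bid 4: loses but pays 4, utility -4.
Bid 10: loses but pays 10, utility -10.
Bid 23: loses but pays 23, utility -23.
The best choice is 2 with utility -2.

2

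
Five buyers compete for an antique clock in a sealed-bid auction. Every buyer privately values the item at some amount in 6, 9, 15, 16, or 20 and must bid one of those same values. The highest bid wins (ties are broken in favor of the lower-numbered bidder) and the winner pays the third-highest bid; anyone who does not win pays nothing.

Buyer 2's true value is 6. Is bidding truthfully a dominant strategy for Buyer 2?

Yes

Check each profile of the others' bids and compare truth against every alternative bid.
Others bid (6, 6, 9, 9): truth gives 0, best alternative gives -3.
Others bid (6, 9, 6, 9): truth gives 0, best alternative gives -3.
Others bid (6, 9, 9, 6): truth gives 0, best alternative gives -3.
Others bid (6, 9, 9, 9): truth gives 0, best alternative gives -3.
Others bid (6, 6, 6, 6): truth gives 0, best alternative gives 0.
Others bid (6, 6, 6, 9): truth gives 0, best alternative gives 0.
(Remaining 619 profiles checked similarly; truth is weakly best in each.)
In every case the truthful bid is at least as good as any alternative, so it is a dominant strategy.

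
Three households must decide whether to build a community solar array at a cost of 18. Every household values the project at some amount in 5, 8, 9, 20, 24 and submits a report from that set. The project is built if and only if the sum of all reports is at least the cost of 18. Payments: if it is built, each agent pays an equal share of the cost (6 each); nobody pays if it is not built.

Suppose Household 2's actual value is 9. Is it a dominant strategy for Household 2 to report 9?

Check each profile of the others' reports and compare truth against every alternative report.
Others report (5, 5): truth gives 3, best alternative gives 3.
Others report (5, 8): truth gives 3, best alternative gives 3.
Others report (5, 9): truth gives 3, best alternative gives 3.
Others report (5, 20): truth gives 3, best alternative gives 3.
Others report (5, 24): truth gives 3, best alternative gives 3.
Others report (8, 5): truth gives 3, best alternative gives 3.
(Remaining 19 profiles checked similarly; truth is weakly best in each.)
In every case the truthful report is at least as good as any alternative, so it is a dominant strategy.

Yes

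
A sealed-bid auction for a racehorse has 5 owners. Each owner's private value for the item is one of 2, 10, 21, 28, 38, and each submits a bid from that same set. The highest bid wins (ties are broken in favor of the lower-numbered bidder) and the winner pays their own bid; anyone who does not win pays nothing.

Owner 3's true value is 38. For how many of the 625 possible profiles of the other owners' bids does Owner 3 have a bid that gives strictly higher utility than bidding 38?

144

Others bid (2, 2, 2, 2): truth gives 0; bid 10 gives 28 > 0. Violating.
Others bid (2, 2, 2, 10): truth gives 0; bid 10 gives 28 > 0. Violating.
Others bid (2, 2, 2, 21): truth gives 0; bid 21 gives 17 > 0. Violating.
Others bid (2, 2, 2, 28): truth gives 0; bid 28 gives 10 > 0. Violating.
Others bid (2, 2, 2, 38): truth gives 0; no alternative beats it.
Others bid (2, 2, 10, 38): truth gives 0; no alternative beats it.
(Checking all 625 profiles: 144 have a profitable deviation, 481 do not.)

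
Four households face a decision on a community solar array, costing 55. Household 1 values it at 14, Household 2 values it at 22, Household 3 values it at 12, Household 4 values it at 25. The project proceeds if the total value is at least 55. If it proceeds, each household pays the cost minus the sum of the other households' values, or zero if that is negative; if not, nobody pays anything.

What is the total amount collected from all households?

11

Total value 73 ≥ cost 55, so it is built.
Household 1: others sum to 59; max(0, 55 - 59) = 0.
Household 2: others sum to 51; max(0, 55 - 51) = 4.
Household 3: others sum to 61; max(0, 55 - 61) = 0.
Household 4: others sum to 48; max(0, 55 - 48) = 7.
Total collected = 0 + 4 + 0 + 7 = 11.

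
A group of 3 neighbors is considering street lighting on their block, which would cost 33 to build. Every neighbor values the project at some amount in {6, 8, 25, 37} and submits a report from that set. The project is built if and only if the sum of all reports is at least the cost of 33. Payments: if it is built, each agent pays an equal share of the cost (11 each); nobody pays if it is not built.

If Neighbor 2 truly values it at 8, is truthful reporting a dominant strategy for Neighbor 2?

Check each profile of the others' reports and compare truth against every alternative report.
Others report (6, 25): truth gives -3, best alternative gives -3.
Others report (6, 37): truth gives -3, best alternative gives -3.
Others report (8, 25): truth gives -3, best alternative gives -3.
Others report (8, 37): truth gives -3, best alternative gives -3.
Others report (25, 6): truth gives -3, best alternative gives -3.
Others report (25, 8): truth gives -3, best alternative gives -3.
(Remaining 10 profiles checked similarly; truth is weakly best in each.)
In every case the truthful report is at least as good as any alternative, so it is a dominant strategy.

Yes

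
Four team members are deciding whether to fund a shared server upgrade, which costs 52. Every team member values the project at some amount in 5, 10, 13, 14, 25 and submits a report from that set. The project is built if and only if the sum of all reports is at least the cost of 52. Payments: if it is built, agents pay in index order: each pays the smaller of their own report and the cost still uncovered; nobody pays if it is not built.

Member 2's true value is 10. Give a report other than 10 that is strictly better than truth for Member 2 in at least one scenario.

Suppose Member 1 reports 5, Member 3 reports 25 and Member 4 reports 25.
Report 10: project built, pays 10, utility 10 - 10 = 0.
Report 5: project built, pays 5, utility 10 - 5 = 5.
So reporting 5 beats truth here (5 > 0).

5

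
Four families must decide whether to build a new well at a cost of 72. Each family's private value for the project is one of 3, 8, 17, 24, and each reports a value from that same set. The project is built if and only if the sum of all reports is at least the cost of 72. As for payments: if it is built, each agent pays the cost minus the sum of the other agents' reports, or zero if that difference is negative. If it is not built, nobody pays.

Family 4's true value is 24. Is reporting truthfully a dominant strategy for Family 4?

Check each profile of the others' reports and compare truth against every alternative report.
Others report (3, 24, 24): truth gives 3, best alternative gives 0.
Others report (17, 17, 17): truth gives 3, best alternative gives 0.
Others report (24, 3, 24): truth gives 3, best alternative gives 0.
Others report (24, 24, 3): truth gives 3, best alternative gives 0.
Others report (8, 17, 24): truth gives 1, best alternative gives 0.
Others report (8, 24, 17): truth gives 1, best alternative gives 0.
(Remaining 58 profiles checked similarly; truth is weakly best in each.)
In every case the truthful report is at least as good as any alternative, so it is a dominant strategy.

Yes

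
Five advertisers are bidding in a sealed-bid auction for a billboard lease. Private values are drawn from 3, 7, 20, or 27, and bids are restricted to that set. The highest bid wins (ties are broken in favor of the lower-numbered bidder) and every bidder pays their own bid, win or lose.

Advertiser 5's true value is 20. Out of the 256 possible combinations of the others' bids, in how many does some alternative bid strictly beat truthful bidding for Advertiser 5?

Others bid (3, 3, 3, 3): truth gives 0; bid 7 gives 13 > 0. Violating.
Others bid (3, 3, 3, 20): truth gives -20; bid 3 gives -3 > -20. Violating.
Others bid (3, 3, 3, 27): truth gives -20; bid 3 gives -3 > -20. Violating.
Others bid (3, 3, 7, 20): truth gives -20; bid 3 gives -3 > -20. Violating.
Others bid (3, 3, 3, 7): truth gives 0; no alternative beats it.
Others bid (3, 3, 7, 3): truth gives 0; no alternative beats it.
(Checking all 256 profiles: 241 have a profitable deviation, 15 do not.)

241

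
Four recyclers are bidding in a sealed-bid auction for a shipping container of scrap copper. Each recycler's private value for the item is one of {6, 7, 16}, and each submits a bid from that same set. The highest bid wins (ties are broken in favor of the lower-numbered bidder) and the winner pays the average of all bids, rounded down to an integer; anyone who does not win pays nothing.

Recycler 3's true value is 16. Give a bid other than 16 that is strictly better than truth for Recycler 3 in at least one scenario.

Suppose Recycler 1 bids 6, Recycler 2 bids 6 and Recycler 4 bids 6.
Bid 16: wins, pays 8, utility 16 - 8 = 8.
Bid 7: wins, pays 6, utility 16 - 6 = 10.
So bidding 7 beats truth here (10 > 8).

7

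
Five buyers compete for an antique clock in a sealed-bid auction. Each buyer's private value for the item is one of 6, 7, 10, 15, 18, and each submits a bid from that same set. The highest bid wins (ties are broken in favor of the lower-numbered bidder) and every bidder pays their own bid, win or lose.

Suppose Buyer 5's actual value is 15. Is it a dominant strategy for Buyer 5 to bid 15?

No

Consider the case where Buyer 1 bids 6, Buyer 2 bids 6, Buyer 3 bids 6 and Buyer 4 bids 6.
Truthful bid 15: wins, pays 15, utility 15 - 15 = 0.
Bid 7 instead: wins, pays 7, utility 15 - 7 = 8.
Since 8 > 0, bidding 7 is strictly better here, so truthful bidding is not dominant.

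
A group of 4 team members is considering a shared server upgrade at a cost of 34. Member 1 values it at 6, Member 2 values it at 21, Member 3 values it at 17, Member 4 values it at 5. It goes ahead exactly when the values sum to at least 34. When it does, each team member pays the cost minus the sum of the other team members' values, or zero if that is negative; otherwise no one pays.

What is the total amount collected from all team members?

Total value 49 ≥ cost 34, so it is built.
Member 1: others sum to 43; max(0, 34 - 43) = 0.
Member 2: others sum to 28; max(0, 34 - 28) = 6.
Member 3: others sum to 32; max(0, 34 - 32) = 2.
Member 4: others sum to 44; max(0, 34 - 44) = 0.
Total collected = 0 + 6 + 2 + 0 = 8.

8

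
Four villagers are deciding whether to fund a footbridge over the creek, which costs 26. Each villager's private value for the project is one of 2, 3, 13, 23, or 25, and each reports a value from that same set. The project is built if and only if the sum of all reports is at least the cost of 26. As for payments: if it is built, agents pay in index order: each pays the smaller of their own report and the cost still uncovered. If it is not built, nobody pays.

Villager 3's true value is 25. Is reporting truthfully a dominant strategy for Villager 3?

No

Consider the case where Villager 1 reports 2, Villager 2 reports 2 and Villager 4 reports 13.
Truthful report 25: project built, pays 22, utility 25 - 22 = 3.
Report 13 instead: project built, pays 13, utility 25 - 13 = 12.
Since 12 > 3, reporting 13 is strictly better here, so truthful reporting is not dominant.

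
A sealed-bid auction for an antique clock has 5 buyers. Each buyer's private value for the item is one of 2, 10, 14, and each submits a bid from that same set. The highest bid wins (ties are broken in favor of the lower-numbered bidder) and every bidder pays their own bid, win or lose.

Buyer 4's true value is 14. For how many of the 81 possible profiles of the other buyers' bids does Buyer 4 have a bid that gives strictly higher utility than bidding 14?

59

Others bid (2, 2, 2, 2): truth gives 0; bid 10 gives 4 > 0. Violating.
Others bid (2, 2, 2, 10): truth gives 0; bid 10 gives 4 > 0. Violating.
Others bid (2, 2, 14, 2): truth gives -14; bid 2 gives -2 > -14. Violating.
Others bid (2, 2, 14, 10): truth gives -14; bid 2 gives -2 > -14. Violating.
Others bid (2, 2, 2, 14): truth gives 0; no alternative beats it.
Others bid (2, 2, 10, 2): truth gives 0; no alternative beats it.
(Checking all 81 profiles: 59 have a profitable deviation, 22 do not.)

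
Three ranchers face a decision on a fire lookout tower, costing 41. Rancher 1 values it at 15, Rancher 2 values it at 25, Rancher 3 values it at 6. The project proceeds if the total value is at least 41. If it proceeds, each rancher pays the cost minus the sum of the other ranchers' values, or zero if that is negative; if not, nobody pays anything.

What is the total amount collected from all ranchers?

31

Total value 46 ≥ cost 41, so it is built.
Rancher 1: others sum to 31; max(0, 41 - 31) = 10.
Rancher 2: others sum to 21; max(0, 41 - 21) = 20.
Rancher 3: others sum to 40; max(0, 41 - 40) = 1.
Total collected = 10 + 20 + 1 = 31.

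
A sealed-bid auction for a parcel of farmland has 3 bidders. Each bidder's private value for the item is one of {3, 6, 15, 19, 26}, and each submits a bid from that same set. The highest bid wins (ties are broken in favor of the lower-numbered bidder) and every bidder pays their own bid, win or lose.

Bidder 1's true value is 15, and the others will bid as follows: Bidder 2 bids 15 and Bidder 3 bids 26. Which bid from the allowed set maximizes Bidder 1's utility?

Bid 3: loses but pays 3, utility -3.
Bid 6: loses but pays 6, utility -6.
Bid 15: loses but pays 15, utility -15.
Bid 19: loses but pays 19, utility -19.
Bid 26: wins, pays 26, utility 15 - 26 = -11.
The best choice is 3 with utility -3.

3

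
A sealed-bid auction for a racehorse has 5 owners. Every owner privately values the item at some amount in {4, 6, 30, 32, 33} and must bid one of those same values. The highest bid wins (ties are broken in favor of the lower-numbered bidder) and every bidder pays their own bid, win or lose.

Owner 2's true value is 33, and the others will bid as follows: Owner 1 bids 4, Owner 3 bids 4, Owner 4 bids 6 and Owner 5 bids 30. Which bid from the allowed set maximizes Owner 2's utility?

Bid 4: loses but pays 4, utility -4.
Bid 6: loses but pays 6, utility -6.
Bid 30: wins, pays 30, utility 33 - 30 = 3.
Bid 32: wins, pays 32, utility 33 - 32 = 1.
Bid 33: wins, pays 33, utility 33 - 33 = 0.
The best choice is 30 with utility 3.

30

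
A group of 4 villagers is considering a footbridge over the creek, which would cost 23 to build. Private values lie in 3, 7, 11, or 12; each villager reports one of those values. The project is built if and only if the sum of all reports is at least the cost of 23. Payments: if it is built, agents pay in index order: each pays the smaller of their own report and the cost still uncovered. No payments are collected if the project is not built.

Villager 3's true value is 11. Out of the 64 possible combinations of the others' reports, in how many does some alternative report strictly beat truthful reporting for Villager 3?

44

Others report (3, 3, 11): truth gives 0; report 7 gives 4 > 0. Violating.
Others report (3, 3, 12): truth gives 0; report 7 gives 4 > 0. Violating.
Others report (3, 7, 7): truth gives 0; report 7 gives 4 > 0. Violating.
Others report (3, 7, 11): truth gives 0; report 3 gives 8 > 0. Violating.
Others report (3, 3, 3): truth gives 0; no alternative beats it.
Others report (3, 3, 7): truth gives 0; no alternative beats it.
(Checking all 64 profiles: 44 have a profitable deviation, 20 do not.)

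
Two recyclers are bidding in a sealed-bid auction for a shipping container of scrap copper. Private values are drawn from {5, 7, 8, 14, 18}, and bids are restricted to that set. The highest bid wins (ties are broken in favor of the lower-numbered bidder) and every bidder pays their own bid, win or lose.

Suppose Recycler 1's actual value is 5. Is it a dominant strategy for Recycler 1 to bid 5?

No

Consider the case where Recycler 2 bids 7.
Truthful bid 5: loses but pays 5, utility -5.
Bid 7 instead: wins, pays 7, utility 5 - 7 = -2.
Since -2 > -5, bidding 7 is strictly better here, so truthful bidding is not dominant.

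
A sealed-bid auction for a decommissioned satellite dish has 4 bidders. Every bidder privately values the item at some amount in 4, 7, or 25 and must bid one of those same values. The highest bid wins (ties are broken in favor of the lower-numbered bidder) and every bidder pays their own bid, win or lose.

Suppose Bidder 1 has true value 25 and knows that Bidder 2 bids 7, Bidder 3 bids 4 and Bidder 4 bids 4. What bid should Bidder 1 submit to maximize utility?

Bid 4: loses but pays 4, utility -4.
Bid 7: wins, pays 7, utility 25 - 7 = 18.
Bid 25: wins, pays 25, utility 25 - 25 = 0.
The best choice is 7 with utility 18.

7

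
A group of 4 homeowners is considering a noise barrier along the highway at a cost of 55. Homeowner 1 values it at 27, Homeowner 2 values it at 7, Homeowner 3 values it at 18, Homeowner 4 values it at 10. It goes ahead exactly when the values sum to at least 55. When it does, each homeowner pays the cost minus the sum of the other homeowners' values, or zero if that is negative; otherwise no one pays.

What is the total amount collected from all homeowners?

34

Total value 62 ≥ cost 55, so it is built.
Homeowner 1: others sum to 35; max(0, 55 - 35) = 20.
Homeowner 2: others sum to 55; max(0, 55 - 55) = 0.
Homeowner 3: others sum to 44; max(0, 55 - 44) = 11.
Homeowner 4: others sum to 52; max(0, 55 - 52) = 3.
Total collected = 20 + 0 + 11 + 3 = 34.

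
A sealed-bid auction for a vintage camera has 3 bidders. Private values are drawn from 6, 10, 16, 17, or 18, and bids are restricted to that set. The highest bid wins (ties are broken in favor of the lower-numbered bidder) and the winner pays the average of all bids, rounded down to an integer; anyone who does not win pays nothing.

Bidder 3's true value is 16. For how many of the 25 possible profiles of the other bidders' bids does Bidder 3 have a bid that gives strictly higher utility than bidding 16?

9

Others bid (6, 6): truth gives 7; bid 10 gives 9 > 7. Violating.
Others bid (6, 16): truth gives 0; bid 17 gives 3 > 0. Violating.
Others bid (6, 17): truth gives 0; bid 18 gives 3 > 0. Violating.
Others bid (10, 16): truth gives 0; bid 17 gives 2 > 0. Violating.
Others bid (6, 10): truth gives 6; no alternative beats it.
Others bid (6, 18): truth gives 0; no alternative beats it.
(Checking all 25 profiles: 9 have a profitable deviation, 16 do not.)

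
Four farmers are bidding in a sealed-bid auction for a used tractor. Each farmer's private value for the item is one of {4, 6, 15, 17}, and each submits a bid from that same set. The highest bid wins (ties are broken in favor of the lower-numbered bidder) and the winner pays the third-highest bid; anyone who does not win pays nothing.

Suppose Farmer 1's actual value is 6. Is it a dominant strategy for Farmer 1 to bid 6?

No

Consider the case where Farmer 2 bids 4, Farmer 3 bids 4 and Farmer 4 bids 15.
Truthful bid 6: loses, pays 0, utility 0.
Bid 15 instead: wins, pays 4, utility 6 - 4 = 2.
Since 2 > 0, bidding 15 is strictly better here, so truthful bidding is not dominant.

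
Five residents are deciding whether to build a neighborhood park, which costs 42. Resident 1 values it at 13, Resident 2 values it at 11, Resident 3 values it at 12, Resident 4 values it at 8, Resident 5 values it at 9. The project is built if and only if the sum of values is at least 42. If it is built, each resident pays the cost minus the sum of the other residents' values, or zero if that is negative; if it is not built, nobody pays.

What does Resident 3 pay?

Total value 53 ≥ cost 42, so the project is built.
The other residents' values sum to 41.
Cost minus that sum is 42 - 41 = 1.

1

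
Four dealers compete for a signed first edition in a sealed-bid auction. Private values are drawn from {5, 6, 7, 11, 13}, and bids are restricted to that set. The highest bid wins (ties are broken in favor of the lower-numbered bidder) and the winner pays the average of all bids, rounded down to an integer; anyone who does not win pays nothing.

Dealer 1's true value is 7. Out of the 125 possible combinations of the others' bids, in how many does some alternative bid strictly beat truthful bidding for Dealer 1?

3

Others bid (5, 6, 6): truth gives 1; bid 6 gives 2 > 1. Violating.
Others bid (6, 5, 6): truth gives 1; bid 6 gives 2 > 1. Violating.
Others bid (6, 6, 5): truth gives 1; bid 6 gives 2 > 1. Violating.
Others bid (5, 5, 5): truth gives 2; no alternative beats it.
Others bid (5, 5, 6): truth gives 2; no alternative beats it.
(Checking all 125 profiles: 3 have a profitable deviation, 122 do not.)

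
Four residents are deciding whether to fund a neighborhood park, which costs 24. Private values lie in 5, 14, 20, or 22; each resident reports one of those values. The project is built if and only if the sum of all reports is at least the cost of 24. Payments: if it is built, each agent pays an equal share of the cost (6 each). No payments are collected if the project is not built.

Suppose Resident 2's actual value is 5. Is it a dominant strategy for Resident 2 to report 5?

Check each profile of the others' reports and compare truth against every alternative report.
Others report (5, 5, 5): truth gives 0, best alternative gives -1.
Others report (5, 5, 14): truth gives -1, best alternative gives -1.
Others report (5, 5, 20): truth gives -1, best alternative gives -1.
Others report (5, 5, 22): truth gives -1, best alternative gives -1.
Others report (5, 14, 5): truth gives -1, best alternative gives -1.
Others report (5, 14, 14): truth gives -1, best alternative gives -1.
(Remaining 58 profiles checked similarly; truth is weakly best in each.)
In every case the truthful report is at least as good as any alternative, so it is a dominant strategy.

Yes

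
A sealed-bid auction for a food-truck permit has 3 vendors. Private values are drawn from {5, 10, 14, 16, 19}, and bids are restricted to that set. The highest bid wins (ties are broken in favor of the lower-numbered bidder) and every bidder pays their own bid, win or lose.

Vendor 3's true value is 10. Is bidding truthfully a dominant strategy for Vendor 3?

Consider the case where Vendor 1 bids 5 and Vendor 2 bids 10.
Truthful bid 10: loses but pays 10, utility -10.
Bid 5 instead: loses but pays 5, utility -5.
Since -5 > -10, bidding 5 is strictly better here, so truthful bidding is not dominant.

No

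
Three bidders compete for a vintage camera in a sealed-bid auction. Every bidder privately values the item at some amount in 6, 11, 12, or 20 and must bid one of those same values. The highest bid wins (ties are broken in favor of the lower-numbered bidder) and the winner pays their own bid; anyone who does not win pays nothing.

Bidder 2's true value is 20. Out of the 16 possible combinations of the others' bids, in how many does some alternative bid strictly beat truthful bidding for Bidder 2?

6

Others bid (6, 6): truth gives 0; bid 11 gives 9 > 0. Violating.
Others bid (6, 11): truth gives 0; bid 11 gives 9 > 0. Violating.
Others bid (6, 12): truth gives 0; bid 12 gives 8 > 0. Violating.
Others bid (11, 6): truth gives 0; bid 12 gives 8 > 0. Violating.
Others bid (6, 20): truth gives 0; no alternative beats it.
Others bid (11, 20): truth gives 0; no alternative beats it.
(Checking all 16 profiles: 6 have a profitable deviation, 10 do not.)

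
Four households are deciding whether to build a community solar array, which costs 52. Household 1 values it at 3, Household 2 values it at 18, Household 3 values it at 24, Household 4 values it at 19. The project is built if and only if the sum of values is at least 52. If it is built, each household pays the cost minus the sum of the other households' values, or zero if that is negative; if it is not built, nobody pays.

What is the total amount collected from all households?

25

Total value 64 ≥ cost 52, so it is built.
Household 1: others sum to 61; max(0, 52 - 61) = 0.
Household 2: others sum to 46; max(0, 52 - 46) = 6.
Household 3: others sum to 40; max(0, 52 - 40) = 12.
Household 4: others sum to 45; max(0, 52 - 45) = 7.
Total collected = 0 + 6 + 12 + 7 = 25.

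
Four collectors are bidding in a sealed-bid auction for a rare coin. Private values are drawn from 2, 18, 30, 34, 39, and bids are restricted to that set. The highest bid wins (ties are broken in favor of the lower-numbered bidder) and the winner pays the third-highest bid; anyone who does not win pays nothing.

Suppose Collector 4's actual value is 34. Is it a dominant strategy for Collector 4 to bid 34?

No

Consider the case where Collector 1 bids 2, Collector 2 bids 2 and Collector 3 bids 34.
Truthful bid 34: loses, pays 0, utility 0.
Bid 39 instead: wins, pays 2, utility 34 - 2 = 32.
Since 32 > 0, bidding 39 is strictly better here, so truthful bidding is not dominant.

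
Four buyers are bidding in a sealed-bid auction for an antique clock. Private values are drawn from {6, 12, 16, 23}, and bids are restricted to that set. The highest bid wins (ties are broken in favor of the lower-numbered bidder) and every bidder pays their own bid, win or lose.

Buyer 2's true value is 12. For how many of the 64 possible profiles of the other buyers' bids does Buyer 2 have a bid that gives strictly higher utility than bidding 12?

60

Others bid (6, 6, 16): truth gives -12; bid 16 gives -4 > -12. Violating.
Others bid (6, 6, 23): truth gives -12; bid 6 gives -6 > -12. Violating.
Others bid (6, 12, 16): truth gives -12; bid 16 gives -4 > -12. Violating.
Others bid (6, 12, 23): truth gives -12; bid 6 gives -6 > -12. Violating.
Others bid (6, 6, 6): truth gives 0; no alternative beats it.
Others bid (6, 6, 12): truth gives 0; no alternative beats it.
(Checking all 64 profiles: 60 have a profitable deviation, 4 do not.)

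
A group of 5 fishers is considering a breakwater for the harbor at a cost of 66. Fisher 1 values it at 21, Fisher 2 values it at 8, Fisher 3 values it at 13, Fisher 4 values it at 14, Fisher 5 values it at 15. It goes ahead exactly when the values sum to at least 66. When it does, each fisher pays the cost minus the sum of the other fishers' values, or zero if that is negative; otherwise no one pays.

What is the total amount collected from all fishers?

Total value 71 ≥ cost 66, so it is built.
Fisher 1: others sum to 50; max(0, 66 - 50) = 16.
Fisher 2: others sum to 63; max(0, 66 - 63) = 3.
Fisher 3: others sum to 58; max(0, 66 - 58) = 8.
Fisher 4: others sum to 57; max(0, 66 - 57) = 9.
Fisher 5: others sum to 56; max(0, 66 - 56) = 10.
Total collected = 16 + 3 + 8 + 9 + 10 = 46.

46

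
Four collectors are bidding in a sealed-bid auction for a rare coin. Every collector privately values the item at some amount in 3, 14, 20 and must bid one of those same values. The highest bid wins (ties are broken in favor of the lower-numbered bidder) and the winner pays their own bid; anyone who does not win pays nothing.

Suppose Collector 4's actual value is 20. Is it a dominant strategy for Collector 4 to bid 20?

Consider the case where Collector 1 bids 3, Collector 2 bids 3 and Collector 3 bids 3.
Truthful bid 20: wins, pays 20, utility 20 - 20 = 0.
Bid 14 instead: wins, pays 14, utility 20 - 14 = 6.
Since 6 > 0, bidding 14 is strictly better here, so truthful bidding is not dominant.

No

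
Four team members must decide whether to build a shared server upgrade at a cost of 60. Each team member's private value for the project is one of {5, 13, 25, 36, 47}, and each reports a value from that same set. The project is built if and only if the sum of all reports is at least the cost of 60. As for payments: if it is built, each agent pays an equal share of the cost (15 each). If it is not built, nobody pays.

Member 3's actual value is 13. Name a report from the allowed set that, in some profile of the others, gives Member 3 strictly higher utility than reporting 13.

5

Suppose Member 1 reports 5, Member 2 reports 13 and Member 4 reports 36.
Report 13: project built, pays 15, utility 13 - 15 = -2.
Report 5: project not built, utility 0.
So reporting 5 beats truth here (0 > -2).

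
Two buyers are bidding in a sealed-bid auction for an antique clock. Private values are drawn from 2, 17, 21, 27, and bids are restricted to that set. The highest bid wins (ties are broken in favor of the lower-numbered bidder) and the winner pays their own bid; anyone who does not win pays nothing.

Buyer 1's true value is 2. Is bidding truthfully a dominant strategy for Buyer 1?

Check each profile of the others' bids and compare truth against every alternative bid.
Others bid (2): truth gives 0, best alternative gives -15.
Others bid (17): truth gives 0, best alternative gives -15.
Others bid (21): truth gives 0, best alternative gives 0.
Others bid (27): truth gives 0, best alternative gives 0.
In every case the truthful bid is at least as good as any alternative, so it is a dominant strategy.

Yes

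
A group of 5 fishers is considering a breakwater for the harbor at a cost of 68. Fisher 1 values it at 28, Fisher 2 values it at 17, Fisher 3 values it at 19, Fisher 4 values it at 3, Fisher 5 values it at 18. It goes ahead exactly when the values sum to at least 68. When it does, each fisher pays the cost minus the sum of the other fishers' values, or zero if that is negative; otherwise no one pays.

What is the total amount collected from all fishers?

14

Total value 85 ≥ cost 68, so it is built.
Fisher 1: others sum to 57; max(0, 68 - 57) = 11.
Fisher 2: others sum to 68; max(0, 68 - 68) = 0.
Fisher 3: others sum to 66; max(0, 68 - 66) = 2.
Fisher 4: others sum to 82; max(0, 68 - 82) = 0.
Fisher 5: others sum to 67; max(0, 68 - 67) = 1.
Total collected = 11 + 0 + 2 + 0 + 1 = 14.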